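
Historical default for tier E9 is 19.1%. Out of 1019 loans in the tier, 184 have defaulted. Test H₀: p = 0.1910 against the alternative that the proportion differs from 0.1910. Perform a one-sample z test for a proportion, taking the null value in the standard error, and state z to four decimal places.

z = -0.8471

p̂ = 184/1019 = 0.180569.
Under H₀, SE = √(0.191·0.809/1019) = √(0.000151638) = 0.012314.
z = (0.180569 − 0.191)/0.012314 = -0.010431/0.012314 = -0.8471.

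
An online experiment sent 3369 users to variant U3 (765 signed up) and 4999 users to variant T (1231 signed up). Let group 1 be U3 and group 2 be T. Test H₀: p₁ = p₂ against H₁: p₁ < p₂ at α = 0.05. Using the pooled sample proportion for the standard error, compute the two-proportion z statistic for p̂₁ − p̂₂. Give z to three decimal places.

p̂₁ = 765/3369 = 0.22707, p̂₂ = 1231/4999 = 0.24625.
Pooled p̂ = (765+1231)/(3369+4999) = 1996/8368 = 0.23853.
SE = √(0.181632 × 0.000496864) = 0.00950.
z = (0.22707 − 0.24625)/0.00950 = -0.01918/0.00950 = -2.019.
p-value = P(Z < -2.019) ≈ 0.0218; since p < α = 0.05, reject H₀.

z = -2.019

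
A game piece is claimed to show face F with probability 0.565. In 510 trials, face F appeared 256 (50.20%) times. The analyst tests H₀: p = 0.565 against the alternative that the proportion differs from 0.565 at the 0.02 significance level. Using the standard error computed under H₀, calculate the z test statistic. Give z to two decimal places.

p̂ = 256/510 = 0.50196.
SE = √(p₀(1−p₀)/n) = √(0.24577/510) = 0.02195.
z = (0.50196 − 0.565)/0.02195 = -0.06304/0.02195 = -2.87.
Two-sided p-value ≈ 2·Φ(−2.872) = 0.0041; since p < α = 0.02, reject H₀.

z = -2.87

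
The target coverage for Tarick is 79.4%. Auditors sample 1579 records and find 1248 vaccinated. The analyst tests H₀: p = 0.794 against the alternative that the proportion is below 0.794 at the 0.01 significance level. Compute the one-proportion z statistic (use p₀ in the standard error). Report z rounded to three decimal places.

z = -0.356

p̂ = 1248/1579 = 0.790374.
SE = √(p₀(1−p₀)/n) = √(0.16356/1579) = 0.010178.
z = (0.790374 − 0.794)/0.010178 = -0.003626/0.010178 = -0.356.
p-value = P(Z < -0.356) ≈ 0.3608, so at α = 0.01 we fail to reject H₀.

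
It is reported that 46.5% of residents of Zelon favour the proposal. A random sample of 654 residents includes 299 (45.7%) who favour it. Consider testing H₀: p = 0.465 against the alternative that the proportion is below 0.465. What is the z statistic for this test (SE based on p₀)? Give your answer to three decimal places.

p̂ = 299/654 = 0.45719.
Under H₀, SE = √(0.465·0.535/654) = √(0.00038039) = 0.01950.
z = (0.45719 − 0.465)/0.01950 = -0.00781/0.01950 = -0.401.
p-value = P(Z < -0.401) ≈ 0.3444.

z = -0.401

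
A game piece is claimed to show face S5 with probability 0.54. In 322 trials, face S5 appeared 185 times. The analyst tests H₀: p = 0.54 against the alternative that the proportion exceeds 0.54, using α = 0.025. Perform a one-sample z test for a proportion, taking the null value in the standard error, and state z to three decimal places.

z = 1.243

p̂ = 185/322 ≈ 0.57453.
Standard error under H₀: √(0.54×0.46/322) = 0.02777.
z = (0.57453 − 0.54)/0.02777 = 0.03453/0.02777 = 1.243.
p-value = P(Z > 1.243) ≈ 0.1069, so at α = 0.025 we fail to reject H₀.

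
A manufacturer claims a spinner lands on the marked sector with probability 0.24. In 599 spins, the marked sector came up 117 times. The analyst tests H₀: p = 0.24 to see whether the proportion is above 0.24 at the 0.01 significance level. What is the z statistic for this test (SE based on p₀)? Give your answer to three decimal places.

p̂ = 117/599 = 0.19533.
SE = √(p₀(1−p₀)/n) = √(0.1824/599) = 0.01745.
z = (0.19533 − 0.24)/0.01745 = -0.04467/0.01745 = -2.560.
p-value = P(Z > -2.560) ≈ 0.9948. With α = 0.01, fail to reject H₀.

z = -2.560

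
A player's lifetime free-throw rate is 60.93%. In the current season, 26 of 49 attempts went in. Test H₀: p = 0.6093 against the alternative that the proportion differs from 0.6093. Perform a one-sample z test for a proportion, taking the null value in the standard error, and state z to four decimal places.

p̂ = 26/49 = 0.530612.
SE = √(p₀(1−p₀)/n) = √(0.23805/49) = 0.069701.
z = (0.530612 − 0.6093)/0.069701 = -0.078688/0.069701 = -1.1289.
Two-sided p-value ≈ 2·Φ(−1.129) = 0.2589.

z = -1.1289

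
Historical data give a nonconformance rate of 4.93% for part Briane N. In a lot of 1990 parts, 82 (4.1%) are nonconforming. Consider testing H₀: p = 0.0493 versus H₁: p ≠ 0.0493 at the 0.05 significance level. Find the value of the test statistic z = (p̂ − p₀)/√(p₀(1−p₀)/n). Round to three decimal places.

z = -1.668

p̂ = 82/1990 ≈ 0.04121.
Under H₀, SE = √(0.0493·0.9507/1990) = √(2.35525e-05) = 0.00485.
z = (0.04121 − 0.0493)/0.00485 = -0.00809/0.00485 = -1.668.
p-value = 2·P(Z > 1.668) ≈ 0.0954, so at α = 0.05 we fail to reject H₀.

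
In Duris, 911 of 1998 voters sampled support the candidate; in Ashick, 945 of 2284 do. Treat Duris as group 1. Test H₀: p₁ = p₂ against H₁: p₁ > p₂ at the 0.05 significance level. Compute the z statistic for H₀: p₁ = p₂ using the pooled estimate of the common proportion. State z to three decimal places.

p̂₁ = 911/1998 ≈ 0.45596, p̂₂ = 945/2284 ≈ 0.41375.
Pooled p̂ = (911+945)/(1998+2284) = 1856/4282 = 0.43344.
SE = √(0.24557 × 0.000938329) = 0.01518.
z = (0.45596 − 0.41375)/0.01518 = 0.04221/0.01518 = 2.781.
p-value = P(Z > 2.781) ≈ 0.0027, so at α = 0.05 we reject H₀.

z = 2.781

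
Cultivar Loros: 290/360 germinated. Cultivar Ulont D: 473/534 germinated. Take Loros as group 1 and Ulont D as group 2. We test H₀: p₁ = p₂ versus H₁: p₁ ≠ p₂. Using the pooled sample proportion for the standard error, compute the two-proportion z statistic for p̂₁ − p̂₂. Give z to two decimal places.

z = -3.33

p̂₁ = 290/360 ≈ 0.8056, p̂₂ = 473/534 ≈ 0.8858.
Pooled p̂ = (290+473)/(360+534) = 763/894 = 0.8535.
SE = √(p̂(1−p̂)(1/n₁+1/n₂)) = √(0.8535·0.1465·0.00465044) = √(0.000581587) = 0.0241.
z = (0.8056 − 0.8858)/0.0241 = -0.0802/0.0241 = -3.33.
Two-sided p-value ≈ 2·Φ(−3.326) = 0.0009.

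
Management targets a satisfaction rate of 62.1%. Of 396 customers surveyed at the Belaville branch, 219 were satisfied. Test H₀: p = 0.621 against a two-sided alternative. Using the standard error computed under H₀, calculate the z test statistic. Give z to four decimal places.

z = -2.7880

p̂ = 219/396 = 0.5530303.
Standard error under H₀: √(0.621×0.379/396) = 0.0243791.
z = (0.5530303 − 0.621)/0.0243791 = -0.0679697/0.0243791 = -2.7880.
Two-sided p-value ≈ 2·Φ(−2.788) = 0.0053.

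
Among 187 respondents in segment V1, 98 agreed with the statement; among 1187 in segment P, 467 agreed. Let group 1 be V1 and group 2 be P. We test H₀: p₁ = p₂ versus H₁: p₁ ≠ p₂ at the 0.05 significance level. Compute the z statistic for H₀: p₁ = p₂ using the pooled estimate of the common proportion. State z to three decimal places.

p̂₁ = 98/187 ≈ 0.524064, p̂₂ = 467/1187 ≈ 0.393429.
Pooled p̂ = (98+467)/(187+1187) = 565/1374 = 0.411208.
SE = √(0.242116 × 0.00619005) = 0.038713.
z = (0.524064 − 0.393429)/0.038713 = 0.130635/0.038713 = 3.374.
p-value = 2·P(Z > 3.374) ≈ 0.0007; since p < α = 0.05, reject H₀.

z = 3.374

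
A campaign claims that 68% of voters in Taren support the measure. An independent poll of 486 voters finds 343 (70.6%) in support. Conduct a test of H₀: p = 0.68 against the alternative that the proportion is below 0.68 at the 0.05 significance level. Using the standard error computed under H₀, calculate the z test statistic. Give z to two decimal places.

z = 1.22

p̂ = 343/486 = 0.7058.
SE = √(p₀(1−p₀)/n) = √(0.2176/486) = 0.0212.
z = (0.7058 − 0.68)/0.0212 = 0.0258/0.0212 = 1.22.
p-value = P(Z < 1.217) ≈ 0.8883; since p > α = 0.05, fail to reject H₀.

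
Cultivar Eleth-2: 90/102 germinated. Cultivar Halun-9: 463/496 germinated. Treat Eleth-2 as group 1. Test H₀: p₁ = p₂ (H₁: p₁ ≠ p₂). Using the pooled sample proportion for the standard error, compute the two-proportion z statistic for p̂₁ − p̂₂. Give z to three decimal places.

p̂₁ = 90/102 = 0.88235, p̂₂ = 463/496 = 0.93347.
Pooled p̂ = (90+463)/(102+496) = 553/598 = 0.92475.
SE = √(0.0695881 × 0.0118201) = 0.02868.
z = (0.88235 − 0.93347)/0.02868 = -0.05112/0.02868 = -1.782.
Two-sided p-value ≈ 2·Φ(−1.782) = 0.0747.

z = -1.782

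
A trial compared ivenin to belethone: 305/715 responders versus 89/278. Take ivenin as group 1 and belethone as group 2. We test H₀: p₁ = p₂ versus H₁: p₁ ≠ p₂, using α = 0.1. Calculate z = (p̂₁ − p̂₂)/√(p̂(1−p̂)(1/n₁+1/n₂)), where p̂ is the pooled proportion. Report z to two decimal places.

z = 3.08

p̂₁ = 305/715 ≈ 0.4266, p̂₂ = 89/278 ≈ 0.3201.
Pooled p̂ = (305+89)/(715+278) = 394/993 = 0.3968.
SE = √(0.239345 × 0.00499572) = 0.0346.
z = (0.4266 − 0.3201)/0.0346 = 0.1065/0.0346 = 3.08.
p-value = 2·P(Z > 3.078) ≈ 0.0021. With α = 0.1, reject H₀.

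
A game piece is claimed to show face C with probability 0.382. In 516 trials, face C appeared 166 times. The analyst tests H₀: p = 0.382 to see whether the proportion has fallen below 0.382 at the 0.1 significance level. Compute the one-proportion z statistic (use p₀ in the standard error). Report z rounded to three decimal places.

p̂ = 166/516 ≈ 0.32171.
Under H₀, SE = √(0.382·0.618/516) = √(0.000457512) = 0.02139.
z = (0.32171 − 0.382)/0.02139 = -0.06029/0.02139 = -2.819.
p-value = P(Z < -2.819) ≈ 0.0024. With α = 0.1, reject H₀.

z = -2.819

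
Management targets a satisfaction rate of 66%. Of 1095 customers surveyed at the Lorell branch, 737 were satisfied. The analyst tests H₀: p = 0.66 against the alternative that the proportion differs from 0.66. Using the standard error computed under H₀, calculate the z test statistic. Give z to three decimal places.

p̂ = 737/1095 = 0.67306.
SE = √(p₀(1−p₀)/n) = √(0.2244/1095) = 0.01432.
z = (0.67306 − 0.66)/0.01432 = 0.01306/0.01432 = 0.912.
Two-sided p-value ≈ 2·Φ(−0.912) = 0.3616.

z = 0.912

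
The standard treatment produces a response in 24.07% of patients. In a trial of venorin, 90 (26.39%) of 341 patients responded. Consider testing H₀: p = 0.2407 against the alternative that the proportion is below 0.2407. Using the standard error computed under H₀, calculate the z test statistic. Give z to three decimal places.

p̂ = 90/341 ≈ 0.26393.
Standard error under H₀: √(0.2407×0.7593/341) = 0.02315.
z = (0.26393 − 0.2407)/0.02315 = 0.02323/0.02315 = 1.003.
p-value = P(Z < 1.003) ≈ 0.8422.

z = 1.003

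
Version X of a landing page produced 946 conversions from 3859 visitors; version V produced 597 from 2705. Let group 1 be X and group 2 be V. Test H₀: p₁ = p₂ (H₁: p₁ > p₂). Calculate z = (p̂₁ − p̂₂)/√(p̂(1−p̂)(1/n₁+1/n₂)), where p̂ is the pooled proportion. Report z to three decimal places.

p̂₁ = 946/3859 ≈ 0.245141, p̂₂ = 597/2705 ≈ 0.220702.
Pooled p̂ = (946+597)/(3859+2705) = 1543/6564 = 0.235070.
SE = √(0.179812 × 0.00062882) = 0.010633.
z = (0.245141 − 0.220702)/0.010633 = 0.024439/0.010633 = 2.298.

z = 2.298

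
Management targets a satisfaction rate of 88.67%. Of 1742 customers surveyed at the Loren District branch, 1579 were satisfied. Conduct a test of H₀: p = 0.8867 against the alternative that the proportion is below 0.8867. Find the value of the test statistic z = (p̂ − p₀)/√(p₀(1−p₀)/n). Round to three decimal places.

z = 2.598

p̂ = 1579/1742 ≈ 0.906429.
Under H₀, SE = √(0.8867·0.1133/1742) = √(5.76711e-05) = 0.007594.
z = (0.906429 − 0.8867)/0.007594 = 0.019729/0.007594 = 2.598.
p-value = P(Z < 2.598) ≈ 0.9953.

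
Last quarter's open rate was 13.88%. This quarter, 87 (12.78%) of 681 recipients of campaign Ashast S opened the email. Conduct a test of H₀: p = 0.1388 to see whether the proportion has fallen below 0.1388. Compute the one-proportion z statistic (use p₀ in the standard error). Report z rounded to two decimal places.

p̂ = 87/681 = 0.1278.
SE = √(p₀(1−p₀)/n) = √(0.11953/681) = 0.0132.
z = (0.1278 − 0.1388)/0.0132 = -0.0110/0.0132 = -0.83.
p-value = P(Z < -0.834) ≈ 0.2022.

z = -0.83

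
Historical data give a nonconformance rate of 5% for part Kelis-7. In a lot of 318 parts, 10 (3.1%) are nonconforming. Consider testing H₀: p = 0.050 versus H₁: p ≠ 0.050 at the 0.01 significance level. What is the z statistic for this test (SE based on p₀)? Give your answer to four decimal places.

z = -1.5181

p̂ = 10/318 ≈ 0.0314465.
SE = √(p₀(1−p₀)/n) = √(0.0475/318) = 0.0122217.
z = (0.0314465 − 0.05)/0.0122217 = -0.0185535/0.0122217 = -1.5181.
Two-sided p-value ≈ 2·Φ(−1.518) = 0.1290; since p > α = 0.01, fail to reject H₀.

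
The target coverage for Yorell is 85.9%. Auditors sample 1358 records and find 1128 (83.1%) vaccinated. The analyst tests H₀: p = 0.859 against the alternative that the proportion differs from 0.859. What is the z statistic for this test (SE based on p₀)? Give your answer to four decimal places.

z = -3.0037

p̂ = 1128/1358 ≈ 0.830633.
Standard error under H₀: √(0.859×0.141/1358) = 0.009444.
z = (0.830633 − 0.859)/0.009444 = -0.028367/0.009444 = -3.0037.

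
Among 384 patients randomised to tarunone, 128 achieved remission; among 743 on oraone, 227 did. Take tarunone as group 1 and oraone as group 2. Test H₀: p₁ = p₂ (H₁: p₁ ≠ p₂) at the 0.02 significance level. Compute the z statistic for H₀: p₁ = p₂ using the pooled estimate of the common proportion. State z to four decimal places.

p̂₁ = 128/384 ≈ 0.333333, p̂₂ = 227/743 ≈ 0.305518.
Pooled p̂ = (128+227)/(384+743) = 355/1127 = 0.314996.
SE = √(0.215773 × 0.00395006) = 0.029194.
z = (0.333333 − 0.305518)/0.029194 = 0.027815/0.029194 = 0.9528.
p-value = 2·P(Z > 0.953) ≈ 0.3407. With α = 0.02, fail to reject H₀.

z = 0.9528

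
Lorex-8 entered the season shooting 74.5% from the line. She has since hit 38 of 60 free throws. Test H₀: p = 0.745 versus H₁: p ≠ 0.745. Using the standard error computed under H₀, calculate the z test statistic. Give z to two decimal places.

z = -1.98

p̂ = 38/60 ≈ 0.6333.
Standard error under H₀: √(0.745×0.255/60) = 0.0563.
z = (0.6333 − 0.745)/0.0563 = -0.1117/0.0563 = -1.98.
p-value = 2·P(Z > 1.984) ≈ 0.0472.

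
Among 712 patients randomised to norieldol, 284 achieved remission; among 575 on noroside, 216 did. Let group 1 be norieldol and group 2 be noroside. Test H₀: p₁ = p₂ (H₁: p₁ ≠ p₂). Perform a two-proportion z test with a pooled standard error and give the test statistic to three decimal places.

p̂₁ = 284/712 ≈ 0.39888, p̂₂ = 216/575 ≈ 0.37565.
Pooled p̂ = (284+216)/(712+575) = 500/1287 = 0.38850.
SE = √(p̂(1−p̂)(1/n₁+1/n₂)) = √(0.38850·0.61150·0.00314362) = √(0.000746824) = 0.02733.
z = (0.39888 − 0.37565)/0.02733 = 0.02323/0.02733 = 0.850.
p-value = 2·P(Z > 0.850) ≈ 0.3954.

z = 0.850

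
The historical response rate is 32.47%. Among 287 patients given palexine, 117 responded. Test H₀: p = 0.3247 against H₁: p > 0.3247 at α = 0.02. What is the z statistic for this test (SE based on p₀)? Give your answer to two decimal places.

p̂ = 117/287 = 0.40767.
Standard error under H₀: √(0.3247×0.6753/287) = 0.02764.
z = (0.40767 − 0.3247)/0.02764 = 0.08297/0.02764 = 3.00.
p-value = P(Z > 3.002) ≈ 0.0013, so at α = 0.02 we reject H₀.

z = 3.00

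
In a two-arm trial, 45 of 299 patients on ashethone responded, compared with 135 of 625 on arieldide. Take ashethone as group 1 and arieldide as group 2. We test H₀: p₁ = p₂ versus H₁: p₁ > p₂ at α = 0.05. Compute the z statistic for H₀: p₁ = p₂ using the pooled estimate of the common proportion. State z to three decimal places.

p̂₁ = 45/299 = 0.15050, p̂₂ = 135/625 = 0.21600.
Pooled p̂ = (45+135)/(299+625) = 180/924 = 0.19481.
SE = √(0.156856 × 0.00494448) = 0.02785.
z = (0.15050 − 0.21600)/0.02785 = -0.06550/0.02785 = -2.352.
p-value = P(Z > -2.352) ≈ 0.9907, so at α = 0.05 we fail to reject H₀.

z = -2.352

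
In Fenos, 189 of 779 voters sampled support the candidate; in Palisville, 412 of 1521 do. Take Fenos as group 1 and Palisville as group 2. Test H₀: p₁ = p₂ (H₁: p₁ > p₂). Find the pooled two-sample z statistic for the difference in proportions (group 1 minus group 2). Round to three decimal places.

p̂₁ = 189/779 ≈ 0.242619, p̂₂ = 412/1521 ≈ 0.270874.
Pooled p̂ = (189+412)/(779+1521) = 601/2300 = 0.261304.
SE = √(p̂(1−p̂)(1/n₁+1/n₂)) = √(0.261304·0.738696·0.00194116) = √(0.000374691) = 0.019357.
z = (0.242619 − 0.270874)/0.019357 = -0.028255/0.019357 = -1.460.
p-value = P(Z > -1.460) ≈ 0.9278.

z = -1.460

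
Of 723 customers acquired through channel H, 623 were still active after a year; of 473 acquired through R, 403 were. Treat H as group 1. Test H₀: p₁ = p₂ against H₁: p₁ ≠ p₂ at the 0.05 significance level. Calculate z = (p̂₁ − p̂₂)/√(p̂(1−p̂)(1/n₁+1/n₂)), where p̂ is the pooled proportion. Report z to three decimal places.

p̂₁ = 623/723 = 0.86169, p̂₂ = 403/473 = 0.85201.
Pooled p̂ = (623+403)/(723+473) = 1026/1196 = 0.85786.
SE = √(0.121937 × 0.00349729) = 0.02065.
z = (0.86169 − 0.85201)/0.02065 = 0.00968/0.02065 = 0.469.
Two-sided p-value ≈ 2·Φ(−0.469) = 0.6393, so at α = 0.05 we fail to reject H₀.

z = 0.469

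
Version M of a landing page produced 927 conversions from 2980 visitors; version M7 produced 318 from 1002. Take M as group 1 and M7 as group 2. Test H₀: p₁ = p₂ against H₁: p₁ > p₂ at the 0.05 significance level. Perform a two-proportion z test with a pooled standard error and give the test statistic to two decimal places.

z = -0.37

p̂₁ = 927/2980 = 0.3111, p̂₂ = 318/1002 = 0.3174.
Pooled p̂ = (927+318)/(2980+1002) = 1245/3982 = 0.3127.
SE = √(p̂(1−p̂)(1/n₁+1/n₂)) = √(0.3127·0.6873·0.00133357) = √(0.000286589) = 0.0169.
z = (0.3111 − 0.3174)/0.0169 = -0.0063/0.0169 = -0.37.
p-value = P(Z > -0.372) ≈ 0.6449. With α = 0.05, fail to reject H₀.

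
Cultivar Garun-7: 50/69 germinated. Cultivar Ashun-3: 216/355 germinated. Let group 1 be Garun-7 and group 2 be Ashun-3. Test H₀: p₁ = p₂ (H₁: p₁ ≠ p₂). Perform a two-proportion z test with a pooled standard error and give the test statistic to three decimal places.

z = 1.826

p̂₁ = 50/69 = 0.724638, p̂₂ = 216/355 = 0.608451.
Pooled p̂ = (50+216)/(69+355) = 266/424 = 0.627358.
SE = √(p̂(1−p̂)(1/n₁+1/n₂)) = √(0.627358·0.372642·0.0173097) = √(0.00404665) = 0.063613.
z = (0.724638 − 0.608451)/0.063613 = 0.116187/0.063613 = 1.826.
p-value = 2·P(Z > 1.826) ≈ 0.0678.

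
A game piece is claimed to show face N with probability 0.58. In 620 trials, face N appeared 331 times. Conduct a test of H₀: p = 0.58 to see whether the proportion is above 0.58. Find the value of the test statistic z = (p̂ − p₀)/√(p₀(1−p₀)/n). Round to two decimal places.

z = -2.33

p̂ = 331/620 ≈ 0.5339.
SE = √(p₀(1−p₀)/n) = √(0.2436/620) = 0.0198.
z = (0.5339 − 0.58)/0.0198 = -0.0461/0.0198 = -2.33.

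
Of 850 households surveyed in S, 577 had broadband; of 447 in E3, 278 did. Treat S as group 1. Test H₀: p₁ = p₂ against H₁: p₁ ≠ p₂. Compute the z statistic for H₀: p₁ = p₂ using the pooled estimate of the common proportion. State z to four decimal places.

z = 2.0547

p̂₁ = 577/850 ≈ 0.678824, p̂₂ = 278/447 ≈ 0.621924.
Pooled p̂ = (577+278)/(850+447) = 855/1297 = 0.659214.
SE = √(0.224651 × 0.00341361) = 0.027692.
z = (0.678824 − 0.621924)/0.027692 = 0.056900/0.027692 = 2.0547.
p-value = 2·P(Z > 2.055) ≈ 0.0399.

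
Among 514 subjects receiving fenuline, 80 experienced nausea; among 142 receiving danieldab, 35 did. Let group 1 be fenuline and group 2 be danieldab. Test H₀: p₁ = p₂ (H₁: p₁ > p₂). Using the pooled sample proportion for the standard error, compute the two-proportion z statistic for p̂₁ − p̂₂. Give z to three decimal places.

p̂₁ = 80/514 = 0.15564, p̂₂ = 35/142 = 0.24648.
Pooled p̂ = (80+35)/(514+142) = 115/656 = 0.17530.
SE = √(p̂(1−p̂)(1/n₁+1/n₂)) = √(0.17530·0.82470·0.00898778) = √(0.00129939) = 0.03605.
z = (0.15564 − 0.24648)/0.03605 = -0.09084/0.03605 = -2.520.

z = -2.520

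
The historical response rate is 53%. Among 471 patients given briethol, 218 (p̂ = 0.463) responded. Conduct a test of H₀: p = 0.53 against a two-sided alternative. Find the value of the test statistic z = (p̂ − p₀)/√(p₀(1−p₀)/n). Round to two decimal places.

z = -2.92

p̂ = 218/471 = 0.4628.
Under H₀, SE = √(0.53·0.47/471) = √(0.000528875) = 0.0230.
z = (0.4628 − 0.53)/0.0230 = -0.0672/0.0230 = -2.92.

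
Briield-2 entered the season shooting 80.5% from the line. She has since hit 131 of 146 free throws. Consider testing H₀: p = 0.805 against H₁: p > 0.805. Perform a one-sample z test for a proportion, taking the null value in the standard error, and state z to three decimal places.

p̂ = 131/146 ≈ 0.89726.
Under H₀, SE = √(0.805·0.195/146) = √(0.00107517) = 0.03279.
z = (0.89726 − 0.805)/0.03279 = 0.09226/0.03279 = 2.814.
p-value = P(Z > 2.814) ≈ 0.0024.

z = 2.814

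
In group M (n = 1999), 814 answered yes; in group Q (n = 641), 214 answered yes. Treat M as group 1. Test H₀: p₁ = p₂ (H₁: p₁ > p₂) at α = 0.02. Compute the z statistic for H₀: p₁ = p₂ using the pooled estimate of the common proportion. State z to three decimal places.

z = 3.314

p̂₁ = 814/1999 = 0.407204, p̂₂ = 214/641 = 0.333853.
Pooled p̂ = (814+214)/(1999+641) = 1028/2640 = 0.389394.
SE = √(p̂(1−p̂)(1/n₁+1/n₂)) = √(0.389394·0.610606·0.00206031) = √(0.000489873) = 0.022133.
z = (0.407204 − 0.333853)/0.022133 = 0.073351/0.022133 = 3.314.
p-value = P(Z > 3.314) ≈ 0.0005. With α = 0.02, reject H₀.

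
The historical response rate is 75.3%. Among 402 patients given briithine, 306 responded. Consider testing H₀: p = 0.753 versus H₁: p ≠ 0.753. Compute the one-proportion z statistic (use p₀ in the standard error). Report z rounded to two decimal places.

z = 0.38

p̂ = 306/402 ≈ 0.7612.
SE = √(p₀(1−p₀)/n) = √(0.18599/402) = 0.0215.
z = (0.7612 − 0.753)/0.0215 = 0.0082/0.0215 = 0.38.
Two-sided p-value ≈ 2·Φ(−0.381) = 0.7032.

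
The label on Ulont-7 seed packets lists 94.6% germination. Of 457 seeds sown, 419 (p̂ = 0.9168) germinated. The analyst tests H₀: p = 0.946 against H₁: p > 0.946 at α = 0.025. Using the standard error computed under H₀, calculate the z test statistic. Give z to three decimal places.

p̂ = 419/457 ≈ 0.916849.
Standard error under H₀: √(0.946×0.054/457) = 0.010573.
z = (0.916849 − 0.946)/0.010573 = -0.029151/0.010573 = -2.757.
p-value = P(Z > -2.757) ≈ 0.9971. With α = 0.025, fail to reject H₀.

z = -2.757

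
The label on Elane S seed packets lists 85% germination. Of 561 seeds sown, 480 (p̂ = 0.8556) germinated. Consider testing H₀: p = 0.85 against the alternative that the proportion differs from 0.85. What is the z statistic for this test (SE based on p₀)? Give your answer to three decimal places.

z = 0.372

p̂ = 480/561 = 0.85561.
Standard error under H₀: √(0.85×0.15/561) = 0.01508.
z = (0.85561 − 0.85)/0.01508 = 0.00561/0.01508 = 0.372.
Two-sided p-value ≈ 2·Φ(−0.372) = 0.7096.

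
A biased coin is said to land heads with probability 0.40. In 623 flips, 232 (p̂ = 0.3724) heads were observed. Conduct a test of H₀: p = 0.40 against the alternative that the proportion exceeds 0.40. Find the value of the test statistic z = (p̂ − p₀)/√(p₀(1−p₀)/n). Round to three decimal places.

z = -1.407

p̂ = 232/623 ≈ 0.37239.
Under H₀, SE = √(0.4·0.6/623) = √(0.000385233) = 0.01963.
z = (0.37239 − 0.4)/0.01963 = -0.02761/0.01963 = -1.407.
p-value = P(Z > -1.407) ≈ 0.9202.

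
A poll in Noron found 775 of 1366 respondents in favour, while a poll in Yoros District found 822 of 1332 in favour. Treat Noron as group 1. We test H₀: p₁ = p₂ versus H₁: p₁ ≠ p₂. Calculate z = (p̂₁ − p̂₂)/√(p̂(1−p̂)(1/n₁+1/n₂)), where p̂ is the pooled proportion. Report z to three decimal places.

z = -2.630

p̂₁ = 775/1366 ≈ 0.567350, p̂₂ = 822/1332 ≈ 0.617117.
Pooled p̂ = (775+822)/(1366+1332) = 1597/2698 = 0.591920.
SE = √(p̂(1−p̂)(1/n₁+1/n₂)) = √(0.591920·0.408080·0.00148282) = √(0.000358175) = 0.018926.
z = (0.567350 − 0.617117)/0.018926 = -0.049767/0.018926 = -2.630.
p-value = 2·P(Z > 2.630) ≈ 0.0085.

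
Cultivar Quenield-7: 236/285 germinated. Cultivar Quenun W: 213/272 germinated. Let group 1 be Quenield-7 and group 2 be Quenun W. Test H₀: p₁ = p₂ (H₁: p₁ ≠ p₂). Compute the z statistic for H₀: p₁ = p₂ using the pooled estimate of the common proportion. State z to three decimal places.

z = 1.342

p̂₁ = 236/285 ≈ 0.82807, p̂₂ = 213/272 ≈ 0.78309.
Pooled p̂ = (236+213)/(285+272) = 449/557 = 0.80610.
SE = √(p̂(1−p̂)(1/n₁+1/n₂)) = √(0.80610·0.19390·0.00718524) = √(0.00112306) = 0.03351.
z = (0.82807 − 0.78309)/0.03351 = 0.04498/0.03351 = 1.342.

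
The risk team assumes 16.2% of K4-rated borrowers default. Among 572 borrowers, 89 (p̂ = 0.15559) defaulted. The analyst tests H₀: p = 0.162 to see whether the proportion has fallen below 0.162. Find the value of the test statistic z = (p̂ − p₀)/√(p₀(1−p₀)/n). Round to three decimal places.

p̂ = 89/572 = 0.15559.
Standard error under H₀: √(0.162×0.838/572) = 0.01541.
z = (0.15559 − 0.162)/0.01541 = -0.00641/0.01541 = -0.416.
p-value = P(Z < -0.416) ≈ 0.3388.

z = -0.416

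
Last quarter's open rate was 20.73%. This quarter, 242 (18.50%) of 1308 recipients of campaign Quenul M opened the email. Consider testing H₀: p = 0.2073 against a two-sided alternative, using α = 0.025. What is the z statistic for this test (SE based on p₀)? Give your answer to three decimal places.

z = -1.988

p̂ = 242/1308 = 0.18502.
Under H₀, SE = √(0.2073·0.7927/1308) = √(0.000125632) = 0.01121.
z = (0.18502 − 0.2073)/0.01121 = -0.02228/0.01121 = -1.988.
Two-sided p-value ≈ 2·Φ(−1.988) = 0.0468. With α = 0.025, fail to reject H₀.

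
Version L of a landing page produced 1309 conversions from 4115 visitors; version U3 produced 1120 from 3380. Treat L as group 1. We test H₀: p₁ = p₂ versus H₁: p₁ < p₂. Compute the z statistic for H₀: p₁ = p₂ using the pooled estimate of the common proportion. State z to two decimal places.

z = -1.22

p̂₁ = 1309/4115 ≈ 0.3181, p̂₂ = 1120/3380 ≈ 0.3314.
Pooled p̂ = (1309+1120)/(4115+3380) = 2429/7495 = 0.3241.
SE = √(p̂(1−p̂)(1/n₁+1/n₂)) = √(0.3241·0.6759·0.000538871) = √(0.000118041) = 0.0109.
z = (0.3181 − 0.3314)/0.0109 = -0.0133/0.0109 = -1.22.
p-value = P(Z < -1.220) ≈ 0.1112.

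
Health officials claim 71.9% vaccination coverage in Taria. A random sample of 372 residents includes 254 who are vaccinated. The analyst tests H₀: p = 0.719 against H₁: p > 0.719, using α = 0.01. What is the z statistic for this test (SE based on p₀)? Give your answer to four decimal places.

z = -1.5535

p̂ = 254/372 ≈ 0.682796.
SE = √(p₀(1−p₀)/n) = √(0.20204/372) = 0.023305.
z = (0.682796 − 0.719)/0.023305 = -0.036204/0.023305 = -1.5535.
p-value = P(Z > -1.554) ≈ 0.9398. With α = 0.01, fail to reject H₀.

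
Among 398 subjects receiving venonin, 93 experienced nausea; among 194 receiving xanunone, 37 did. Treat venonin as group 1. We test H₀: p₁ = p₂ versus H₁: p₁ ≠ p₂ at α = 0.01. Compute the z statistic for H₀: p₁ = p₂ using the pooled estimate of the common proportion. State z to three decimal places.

z = 1.185

p̂₁ = 93/398 = 0.23367, p̂₂ = 37/194 = 0.19072.
Pooled p̂ = (93+37)/(398+194) = 130/592 = 0.21959.
SE = √(p̂(1−p̂)(1/n₁+1/n₂)) = √(0.21959·0.78041·0.0076672) = √(0.00131395) = 0.03625.
z = (0.23367 − 0.19072)/0.03625 = 0.04295/0.03625 = 1.185.
Two-sided p-value ≈ 2·Φ(−1.185) = 0.2361; since p > α = 0.01, fail to reject H₀.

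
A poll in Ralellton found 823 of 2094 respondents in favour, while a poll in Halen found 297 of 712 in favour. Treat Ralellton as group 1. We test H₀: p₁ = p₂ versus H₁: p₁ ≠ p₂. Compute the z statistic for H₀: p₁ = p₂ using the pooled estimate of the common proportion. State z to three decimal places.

z = -1.135

p̂₁ = 823/2094 = 0.393028, p̂₂ = 297/712 = 0.417135.
Pooled p̂ = (823+297)/(2094+712) = 1120/2806 = 0.399145.
SE = √(0.239828 × 0.00188205) = 0.021245.
z = (0.393028 − 0.417135)/0.021245 = -0.024107/0.021245 = -1.135.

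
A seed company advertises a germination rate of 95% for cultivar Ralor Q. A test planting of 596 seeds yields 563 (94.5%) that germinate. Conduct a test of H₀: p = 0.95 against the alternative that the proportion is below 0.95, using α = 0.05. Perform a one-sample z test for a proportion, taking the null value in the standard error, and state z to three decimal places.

p̂ = 563/596 = 0.94463.
SE = √(p₀(1−p₀)/n) = √(0.0475/596) = 0.00893.
z = (0.94463 − 0.95)/0.00893 = -0.00537/0.00893 = -0.601.
p-value = P(Z < -0.601) ≈ 0.2738. With α = 0.05, fail to reject H₀.

z = -0.601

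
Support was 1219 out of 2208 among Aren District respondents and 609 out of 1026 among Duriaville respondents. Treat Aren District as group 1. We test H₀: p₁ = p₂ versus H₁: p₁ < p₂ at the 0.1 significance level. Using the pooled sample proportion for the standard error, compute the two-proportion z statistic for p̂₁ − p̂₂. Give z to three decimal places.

p̂₁ = 1219/2208 = 0.55208, p̂₂ = 609/1026 = 0.59357.
Pooled p̂ = (1219+609)/(2208+1026) = 1828/3234 = 0.56524.
SE = √(p̂(1−p̂)(1/n₁+1/n₂)) = √(0.56524·0.43476·0.00142756) = √(0.000350813) = 0.01873.
z = (0.55208 − 0.59357)/0.01873 = -0.04149/0.01873 = -2.215.
p-value = P(Z < -2.215) ≈ 0.0134. With α = 0.1, reject H₀.

z = -2.215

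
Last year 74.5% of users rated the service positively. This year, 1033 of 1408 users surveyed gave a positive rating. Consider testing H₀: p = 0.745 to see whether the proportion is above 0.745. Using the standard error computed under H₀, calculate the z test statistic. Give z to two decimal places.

z = -0.98

p̂ = 1033/1408 = 0.73366.
Under H₀, SE = √(0.745·0.255/1408) = √(0.000134925) = 0.01162.
z = (0.73366 − 0.745)/0.01162 = -0.01134/0.01162 = -0.98.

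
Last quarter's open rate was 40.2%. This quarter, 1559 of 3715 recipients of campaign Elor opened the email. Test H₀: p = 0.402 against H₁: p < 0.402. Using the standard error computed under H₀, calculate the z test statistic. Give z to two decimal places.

p̂ = 1559/3715 = 0.419650.
Standard error under H₀: √(0.402×0.598/3715) = 0.008044.
z = (0.419650 − 0.402)/0.008044 = 0.017650/0.008044 = 2.19.
p-value = P(Z < 2.194) ≈ 0.9859.

z = 2.19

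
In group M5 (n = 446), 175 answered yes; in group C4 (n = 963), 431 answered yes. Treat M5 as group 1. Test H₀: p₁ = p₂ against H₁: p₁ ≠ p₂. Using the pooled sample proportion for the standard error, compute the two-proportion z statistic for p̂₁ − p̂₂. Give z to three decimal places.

p̂₁ = 175/446 ≈ 0.39238, p̂₂ = 431/963 ≈ 0.44756.
Pooled p̂ = (175+431)/(446+963) = 606/1409 = 0.43009.
SE = √(p̂(1−p̂)(1/n₁+1/n₂)) = √(0.43009·0.56991·0.00328057) = √(0.000804111) = 0.02836.
z = (0.39238 − 0.44756)/0.02836 = -0.05518/0.02836 = -1.946.
Two-sided p-value ≈ 2·Φ(−1.946) = 0.0517.

z = -1.946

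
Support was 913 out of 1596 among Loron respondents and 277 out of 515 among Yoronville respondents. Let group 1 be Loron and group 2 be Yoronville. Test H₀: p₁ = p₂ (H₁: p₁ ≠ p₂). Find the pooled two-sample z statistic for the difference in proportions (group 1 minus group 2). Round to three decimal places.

z = 1.360

p̂₁ = 913/1596 ≈ 0.572055, p̂₂ = 277/515 ≈ 0.537864.
Pooled p̂ = (913+277)/(1596+515) = 1190/2111 = 0.563714.
SE = √(p̂(1−p̂)(1/n₁+1/n₂)) = √(0.563714·0.436286·0.00256831) = √(0.000631653) = 0.025133.
z = (0.572055 − 0.537864)/0.025133 = 0.034191/0.025133 = 1.360.
p-value = 2·P(Z > 1.360) ≈ 0.1737.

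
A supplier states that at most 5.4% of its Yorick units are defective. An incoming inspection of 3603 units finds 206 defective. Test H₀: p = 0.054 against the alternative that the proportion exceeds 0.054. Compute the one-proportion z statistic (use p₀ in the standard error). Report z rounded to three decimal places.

z = 0.843

p̂ = 206/3603 = 0.057175.
SE = √(p₀(1−p₀)/n) = √(0.051084/3603) = 0.003765.
z = (0.057175 − 0.054)/0.003765 = 0.003175/0.003765 = 0.843.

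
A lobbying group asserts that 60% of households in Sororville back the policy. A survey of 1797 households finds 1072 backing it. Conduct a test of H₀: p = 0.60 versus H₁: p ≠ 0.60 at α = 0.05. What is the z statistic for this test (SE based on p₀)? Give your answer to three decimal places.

z = -0.299

p̂ = 1072/1797 ≈ 0.596550.
Standard error under H₀: √(0.6×0.4/1797) = 0.011557.
z = (0.596550 − 0.6)/0.011557 = -0.003450/0.011557 = -0.299.
Two-sided p-value ≈ 2·Φ(−0.299) = 0.7653. With α = 0.05, fail to reject H₀.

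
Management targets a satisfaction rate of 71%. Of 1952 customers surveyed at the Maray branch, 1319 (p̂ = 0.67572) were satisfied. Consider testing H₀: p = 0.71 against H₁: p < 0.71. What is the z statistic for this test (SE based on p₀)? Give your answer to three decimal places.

p̂ = 1319/1952 = 0.67572.
Standard error under H₀: √(0.71×0.29/1952) = 0.01027.
z = (0.67572 − 0.71)/0.01027 = -0.03428/0.01027 = -3.338.
p-value = P(Z < -3.338) ≈ 0.0004.

z = -3.338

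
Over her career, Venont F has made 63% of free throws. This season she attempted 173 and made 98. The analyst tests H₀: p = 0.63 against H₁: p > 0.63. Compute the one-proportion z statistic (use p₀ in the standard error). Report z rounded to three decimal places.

p̂ = 98/173 ≈ 0.56647.
Under H₀, SE = √(0.63·0.37/173) = √(0.0013474) = 0.03671.
z = (0.56647 − 0.63)/0.03671 = -0.06353/0.03671 = -1.731.
p-value = P(Z > -1.731) ≈ 0.9582.

z = -1.731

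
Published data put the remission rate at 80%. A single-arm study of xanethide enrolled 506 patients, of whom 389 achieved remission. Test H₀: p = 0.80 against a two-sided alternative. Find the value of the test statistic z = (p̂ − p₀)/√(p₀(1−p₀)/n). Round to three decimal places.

z = -1.756

p̂ = 389/506 ≈ 0.76877.
Under H₀, SE = √(0.8·0.2/506) = √(0.000316206) = 0.01778.
z = (0.76877 − 0.8)/0.01778 = -0.03123/0.01778 = -1.756.
Two-sided p-value ≈ 2·Φ(−1.756) = 0.0791.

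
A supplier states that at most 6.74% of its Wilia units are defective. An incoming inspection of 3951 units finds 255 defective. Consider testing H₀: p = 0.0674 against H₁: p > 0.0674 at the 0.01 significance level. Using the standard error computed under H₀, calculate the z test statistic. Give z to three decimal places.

p̂ = 255/3951 ≈ 0.06454.
Standard error under H₀: √(0.0674×0.9326/3951) = 0.00399.
z = (0.06454 − 0.0674)/0.00399 = -0.00286/0.00399 = -0.717.
p-value = P(Z > -0.717) ≈ 0.7633; since p > α = 0.01, fail to reject H₀.

z = -0.717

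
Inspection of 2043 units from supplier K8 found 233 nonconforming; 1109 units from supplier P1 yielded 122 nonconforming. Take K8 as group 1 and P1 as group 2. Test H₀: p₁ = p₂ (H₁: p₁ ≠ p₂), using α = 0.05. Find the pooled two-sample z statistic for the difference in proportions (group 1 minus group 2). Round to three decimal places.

z = 0.343

p̂₁ = 233/2043 ≈ 0.11405, p̂₂ = 122/1109 ≈ 0.11001.
Pooled p̂ = (233+122)/(2043+1109) = 355/3152 = 0.11263.
SE = √(p̂(1−p̂)(1/n₁+1/n₂)) = √(0.11263·0.88737·0.00139119) = √(0.000139038) = 0.01179.
z = (0.11405 − 0.11001)/0.01179 = 0.00404/0.01179 = 0.343.
Two-sided p-value ≈ 2·Φ(−0.343) = 0.7320. With α = 0.05, fail to reject H₀.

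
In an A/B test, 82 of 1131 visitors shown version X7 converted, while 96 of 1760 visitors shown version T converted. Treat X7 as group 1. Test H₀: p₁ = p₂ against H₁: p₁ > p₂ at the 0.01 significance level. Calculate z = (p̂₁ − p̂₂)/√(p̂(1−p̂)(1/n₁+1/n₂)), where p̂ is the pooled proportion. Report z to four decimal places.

z = 1.9602

p̂₁ = 82/1131 = 0.072502, p̂₂ = 96/1760 = 0.054545.
Pooled p̂ = (82+96)/(1131+1760) = 178/2891 = 0.061570.
SE = √(0.0577795 × 0.00145236) = 0.009161.
z = (0.072502 − 0.054545)/0.009161 = 0.017957/0.009161 = 1.9602.
p-value = P(Z > 1.960) ≈ 0.0250, so at α = 0.01 we fail to reject H₀.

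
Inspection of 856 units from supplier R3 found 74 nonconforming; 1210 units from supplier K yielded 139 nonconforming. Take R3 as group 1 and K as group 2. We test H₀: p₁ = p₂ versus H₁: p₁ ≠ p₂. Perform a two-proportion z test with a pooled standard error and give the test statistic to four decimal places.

z = -2.0932

p̂₁ = 74/856 ≈ 0.0864486, p̂₂ = 139/1210 ≈ 0.1148760.
Pooled p̂ = (74+139)/(856+1210) = 213/2066 = 0.1030978.
SE = √(p̂(1−p̂)(1/n₁+1/n₂)) = √(0.1030978·0.8969022·0.00199467) = √(0.000184444) = 0.0135810.
z = (0.0864486 − 0.1148760)/0.0135810 = -0.0284274/0.0135810 = -2.0932.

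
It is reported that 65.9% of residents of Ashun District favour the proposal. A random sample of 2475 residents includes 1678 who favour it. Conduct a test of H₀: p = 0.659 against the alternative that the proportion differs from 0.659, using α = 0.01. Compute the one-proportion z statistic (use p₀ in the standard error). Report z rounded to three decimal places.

p̂ = 1678/2475 ≈ 0.67798.
Standard error under H₀: √(0.659×0.341/2475) = 0.00953.
z = (0.67798 − 0.659)/0.00953 = 0.01898/0.00953 = 1.992.
p-value = 2·P(Z > 1.992) ≈ 0.0464; since p > α = 0.01, fail to reject H₀.

z = 1.992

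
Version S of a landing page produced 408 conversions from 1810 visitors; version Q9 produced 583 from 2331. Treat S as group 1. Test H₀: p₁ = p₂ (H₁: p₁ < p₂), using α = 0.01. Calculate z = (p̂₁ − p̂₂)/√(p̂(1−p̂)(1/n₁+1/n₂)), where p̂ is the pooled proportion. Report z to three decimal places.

z = -1.847

p̂₁ = 408/1810 = 0.22541, p̂₂ = 583/2331 = 0.25011.
Pooled p̂ = (408+583)/(1810+2331) = 991/4141 = 0.23931.
SE = √(p̂(1−p̂)(1/n₁+1/n₂)) = √(0.23931·0.76069·0.000981487) = √(0.000178673) = 0.01337.
z = (0.22541 − 0.25011)/0.01337 = -0.02470/0.01337 = -1.847.
p-value = P(Z < -1.847) ≈ 0.0324. With α = 0.01, fail to reject H₀.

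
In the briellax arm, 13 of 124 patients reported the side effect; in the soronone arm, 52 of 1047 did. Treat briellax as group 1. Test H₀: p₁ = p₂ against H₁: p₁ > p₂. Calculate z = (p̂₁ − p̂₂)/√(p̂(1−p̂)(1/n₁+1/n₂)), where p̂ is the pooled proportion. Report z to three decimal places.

z = 2.537

p̂₁ = 13/124 ≈ 0.10484, p̂₂ = 52/1047 ≈ 0.04967.
Pooled p̂ = (13+52)/(124+1047) = 65/1171 = 0.05551.
SE = √(0.052427 × 0.00901963) = 0.02175.
z = (0.10484 − 0.04967)/0.02175 = 0.05517/0.02175 = 2.537.
p-value = P(Z > 2.537) ≈ 0.0056.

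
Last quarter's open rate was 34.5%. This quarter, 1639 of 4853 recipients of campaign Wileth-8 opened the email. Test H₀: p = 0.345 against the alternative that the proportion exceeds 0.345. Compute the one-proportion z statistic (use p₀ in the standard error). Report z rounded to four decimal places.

p̂ = 1639/4853 = 0.337729.
Under H₀, SE = √(0.345·0.655/4853) = √(4.6564e-05) = 0.006824.
z = (0.337729 − 0.345)/0.006824 = -0.007271/0.006824 = -1.0655.
p-value = P(Z > -1.066) ≈ 0.8567.

z = -1.0655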